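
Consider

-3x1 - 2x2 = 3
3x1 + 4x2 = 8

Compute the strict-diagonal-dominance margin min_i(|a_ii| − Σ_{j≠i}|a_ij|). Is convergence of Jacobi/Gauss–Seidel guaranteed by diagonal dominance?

1

row 1: |-3| − (2) = 1
row 2: |4| − (3) = 1
minimum over rows = 1 → strictly diagonally dominant (convergence guaranteed)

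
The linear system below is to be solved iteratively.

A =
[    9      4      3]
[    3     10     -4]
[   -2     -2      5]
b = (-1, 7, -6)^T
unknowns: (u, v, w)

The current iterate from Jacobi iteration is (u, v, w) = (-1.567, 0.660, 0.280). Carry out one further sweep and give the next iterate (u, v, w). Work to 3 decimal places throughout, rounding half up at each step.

One sweep:
  u = (-1 - (4)·0.660 - (3)·0.280) / (9) = -0.498
  v = (7 - (3)·-1.567 - (-4)·0.280) / (10) = 1.282
  w = (-6 - (-2)·-1.567 - (-2)·0.660) / (5) = -1.563

(-0.498, 1.282, -1.563)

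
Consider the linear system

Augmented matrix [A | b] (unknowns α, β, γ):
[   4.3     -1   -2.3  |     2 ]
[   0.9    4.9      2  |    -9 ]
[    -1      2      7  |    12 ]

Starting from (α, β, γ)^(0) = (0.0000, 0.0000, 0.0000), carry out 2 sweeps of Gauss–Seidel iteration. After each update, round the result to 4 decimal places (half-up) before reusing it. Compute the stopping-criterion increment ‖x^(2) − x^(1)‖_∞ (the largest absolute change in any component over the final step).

Iteration 1:
  α = (2 - (-1)·0.0000 - (-2.3)·0.0000) / (4.3) = 0.4651
  β = (-9 - (0.9)·0.4651 - (2)·0.0000) / (4.9) = -1.9222
  γ = (12 - (-1)·0.4651 - (2)·-1.9222) / (7) = 2.3299
Iteration 2:
  α = (2 - (-1)·-1.9222 - (-2.3)·2.3299) / (4.3) = 1.2643
  β = (-9 - (0.9)·1.2643 - (2)·2.3299) / (4.9) = -3.0199
  γ = (12 - (-1)·1.2643 - (2)·-3.0199) / (7) = 2.7577
Change: (0.7992, -1.0977, 0.4278) → max |·| = 1.0977

1.0977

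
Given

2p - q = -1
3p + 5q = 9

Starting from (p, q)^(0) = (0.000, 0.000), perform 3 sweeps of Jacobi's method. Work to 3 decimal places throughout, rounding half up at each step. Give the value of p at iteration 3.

Iteration 1:
  p = (-1 - (-1)·0.000) / (2) = -0.500
  q = (9 - (3)·0.000) / (5) = 1.800
Iteration 2:
  p = (-1 - (-1)·1.800) / (2) = 0.400
  q = (9 - (3)·-0.500) / (5) = 2.100
Iteration 3:
  p = (-1 - (-1)·2.100) / (2) = 0.550
  q = (9 - (3)·0.400) / (5) = 1.560

0.550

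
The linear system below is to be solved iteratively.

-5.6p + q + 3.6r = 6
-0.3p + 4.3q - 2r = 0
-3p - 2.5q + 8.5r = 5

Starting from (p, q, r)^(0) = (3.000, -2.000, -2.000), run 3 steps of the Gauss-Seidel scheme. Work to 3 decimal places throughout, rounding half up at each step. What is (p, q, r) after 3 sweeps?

(-1.247, -0.157, 0.102)

Iteration 1:
  p = (6 - (1)·-2.000 - (3.6)·-2.000) / (-5.6) = -2.714
  q = (0 - (-0.3)·-2.714 - (-2)·-2.000) / (4.3) = -1.120
  r = (5 - (-3)·-2.714 - (-2.5)·-1.120) / (8.5) = -0.699
Iteration 2:
  p = (6 - (1)·-1.120 - (3.6)·-0.699) / (-5.6) = -1.721
  q = (0 - (-0.3)·-1.721 - (-2)·-0.699) / (4.3) = -0.445
  r = (5 - (-3)·-1.721 - (-2.5)·-0.445) / (8.5) = -0.150
Iteration 3:
  p = (6 - (1)·-0.445 - (3.6)·-0.150) / (-5.6) = -1.247
  q = (0 - (-0.3)·-1.247 - (-2)·-0.150) / (4.3) = -0.157
  r = (5 - (-3)·-1.247 - (-2.5)·-0.157) / (8.5) = 0.102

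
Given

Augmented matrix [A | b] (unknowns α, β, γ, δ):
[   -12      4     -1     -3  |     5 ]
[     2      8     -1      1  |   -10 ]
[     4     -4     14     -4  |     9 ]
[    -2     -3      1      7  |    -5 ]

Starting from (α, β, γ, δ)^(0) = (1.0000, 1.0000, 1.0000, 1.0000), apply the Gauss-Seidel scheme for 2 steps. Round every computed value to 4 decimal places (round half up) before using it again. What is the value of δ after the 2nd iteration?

-1.2437

Iteration 1:
  α = (5 - (4)·1.0000 - (-1)·1.0000 - (-3)·1.0000) / (-12) = -0.4167
  β = (-10 - (2)·-0.4167 - (-1)·1.0000 - (1)·1.0000) / (8) = -1.1458
  γ = (9 - (4)·-0.4167 - (-4)·-1.1458 - (-4)·1.0000) / (14) = 0.7203
  δ = (-5 - (-2)·-0.4167 - (-3)·-1.1458 - (1)·0.7203) / (7) = -1.4273
Iteration 2:
  α = (5 - (4)·-1.1458 - (-1)·0.7203 - (-3)·-1.4273) / (-12) = -0.5018
  β = (-10 - (2)·-0.5018 - (-1)·0.7203 - (1)·-1.4273) / (8) = -0.8561
  γ = (9 - (4)·-0.5018 - (-4)·-0.8561 - (-4)·-1.4273) / (14) = 0.1338
  δ = (-5 - (-2)·-0.5018 - (-3)·-0.8561 - (1)·0.1338) / (7) = -1.2437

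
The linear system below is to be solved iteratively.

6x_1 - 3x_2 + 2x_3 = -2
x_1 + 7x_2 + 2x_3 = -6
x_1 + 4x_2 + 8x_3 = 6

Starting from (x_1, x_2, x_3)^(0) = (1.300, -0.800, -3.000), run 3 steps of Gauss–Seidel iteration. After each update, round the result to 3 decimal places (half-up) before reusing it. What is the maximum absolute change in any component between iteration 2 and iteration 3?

Iteration 1:
  x_1 = (-2 - (-3)·-0.800 - (2)·-3.000) / (6) = 0.267
  x_2 = (-6 - (1)·0.267 - (2)·-3.000) / (7) = -0.038
  x_3 = (6 - (1)·0.267 - (4)·-0.038) / (8) = 0.736
Iteration 2:
  x_1 = (-2 - (-3)·-0.038 - (2)·0.736) / (6) = -0.598
  x_2 = (-6 - (1)·-0.598 - (2)·0.736) / (7) = -0.982
  x_3 = (6 - (1)·-0.598 - (4)·-0.982) / (8) = 1.316
Iteration 3:
  x_1 = (-2 - (-3)·-0.982 - (2)·1.316) / (6) = -1.263
  x_2 = (-6 - (1)·-1.263 - (2)·1.316) / (7) = -1.053
  x_3 = (6 - (1)·-1.263 - (4)·-1.053) / (8) = 1.434
Change: (-0.665, -0.071, 0.118) → max |·| = 0.665

0.665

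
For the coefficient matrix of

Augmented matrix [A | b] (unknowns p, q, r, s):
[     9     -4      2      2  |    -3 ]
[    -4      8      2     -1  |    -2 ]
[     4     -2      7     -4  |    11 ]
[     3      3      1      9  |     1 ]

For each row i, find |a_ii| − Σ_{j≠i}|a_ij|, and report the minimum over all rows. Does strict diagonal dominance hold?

-3

row 1: |9| − (4+2+2) = 1
row 2: |8| − (4+2+1) = 1
row 3: |7| − (4+2+4) = -3
row 4: |9| − (3+3+1) = 2
minimum over rows = -3 → not strictly diagonally dominant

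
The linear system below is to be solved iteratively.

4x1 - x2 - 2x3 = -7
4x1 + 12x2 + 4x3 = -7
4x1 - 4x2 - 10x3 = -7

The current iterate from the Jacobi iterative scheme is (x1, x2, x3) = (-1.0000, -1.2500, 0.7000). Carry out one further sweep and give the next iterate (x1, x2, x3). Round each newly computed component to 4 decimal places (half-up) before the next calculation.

One sweep:
  x1 = (-7 - (-1)·-1.2500 - (-2)·0.7000) / (4) = -1.7125
  x2 = (-7 - (4)·-1.0000 - (4)·0.7000) / (12) = -0.4833
  x3 = (-7 - (4)·-1.0000 - (-4)·-1.2500) / (-10) = 0.8000

(-1.7125, -0.4833, 0.8000)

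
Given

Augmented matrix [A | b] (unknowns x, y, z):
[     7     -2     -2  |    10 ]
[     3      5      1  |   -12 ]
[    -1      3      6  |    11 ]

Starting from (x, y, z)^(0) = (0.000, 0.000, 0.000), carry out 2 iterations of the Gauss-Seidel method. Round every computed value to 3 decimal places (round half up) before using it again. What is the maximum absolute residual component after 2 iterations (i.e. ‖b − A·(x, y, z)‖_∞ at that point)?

0.773

Iteration 1:
  x = (10 - (-2)·0.000 - (-2)·0.000) / (7) = 1.429
  y = (-12 - (3)·1.429 - (1)·0.000) / (5) = -3.257
  z = (11 - (-1)·1.429 - (3)·-3.257) / (6) = 3.700
Iteration 2:
  x = (10 - (-2)·-3.257 - (-2)·3.700) / (7) = 1.555
  y = (-12 - (3)·1.555 - (1)·3.700) / (5) = -4.073
  z = (11 - (-1)·1.555 - (3)·-4.073) / (6) = 4.129
Residual b − A·x = (-0.773, -0.429, 0.000); ∞-norm = 0.773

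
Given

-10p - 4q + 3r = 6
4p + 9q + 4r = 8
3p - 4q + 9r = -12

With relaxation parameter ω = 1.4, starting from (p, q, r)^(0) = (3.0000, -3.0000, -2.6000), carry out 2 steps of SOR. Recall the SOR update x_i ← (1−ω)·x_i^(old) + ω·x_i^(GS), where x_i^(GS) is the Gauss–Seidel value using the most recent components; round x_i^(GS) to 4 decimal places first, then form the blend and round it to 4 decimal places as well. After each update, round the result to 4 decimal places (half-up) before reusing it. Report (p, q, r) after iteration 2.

Iteration 1:
  p: GS value = (6 - (-4)·-3.0000 - (3)·-2.6000) / (-10) = -0.1800;  p ← (1−ω)·3.0000 + ω·-0.1800 = -1.4520
  q: GS value = (8 - (4)·-1.4520 - (4)·-2.6000) / (9) = 2.6898;  q ← (1−ω)·-3.0000 + ω·2.6898 = 4.9657
  r: GS value = (-12 - (3)·-1.4520 - (-4)·4.9657) / (9) = 1.3576;  r ← (1−ω)·-2.6000 + ω·1.3576 = 2.9406
Iteration 2:
  p: GS value = (6 - (-4)·4.9657 - (3)·2.9406) / (-10) = -1.7041;  p ← (1−ω)·-1.4520 + ω·-1.7041 = -1.8049
  q: GS value = (8 - (4)·-1.8049 - (4)·2.9406) / (9) = 0.3841;  q ← (1−ω)·4.9657 + ω·0.3841 = -1.4485
  r: GS value = (-12 - (3)·-1.8049 - (-4)·-1.4485) / (9) = -1.3755;  r ← (1−ω)·2.9406 + ω·-1.3755 = -3.1019

(-1.8049, -1.4485, -3.1019)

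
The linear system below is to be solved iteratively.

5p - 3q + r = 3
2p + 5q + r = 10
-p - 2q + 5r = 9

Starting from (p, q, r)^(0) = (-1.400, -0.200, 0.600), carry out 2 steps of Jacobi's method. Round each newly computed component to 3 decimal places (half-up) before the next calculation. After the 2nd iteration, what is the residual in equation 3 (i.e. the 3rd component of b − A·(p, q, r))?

-0.328

Iteration 1:
  p = (3 - (-3)·-0.200 - (1)·0.600) / (5) = 0.360
  q = (10 - (2)·-1.400 - (1)·0.600) / (5) = 2.440
  r = (9 - (-1)·-1.400 - (-2)·-0.200) / (5) = 1.440
Iteration 2:
  p = (3 - (-3)·2.440 - (1)·1.440) / (5) = 1.776
  q = (10 - (2)·0.360 - (1)·1.440) / (5) = 1.568
  r = (9 - (-1)·0.360 - (-2)·2.440) / (5) = 2.848
Residual b − A·x = (-4.024, -4.240, -0.328)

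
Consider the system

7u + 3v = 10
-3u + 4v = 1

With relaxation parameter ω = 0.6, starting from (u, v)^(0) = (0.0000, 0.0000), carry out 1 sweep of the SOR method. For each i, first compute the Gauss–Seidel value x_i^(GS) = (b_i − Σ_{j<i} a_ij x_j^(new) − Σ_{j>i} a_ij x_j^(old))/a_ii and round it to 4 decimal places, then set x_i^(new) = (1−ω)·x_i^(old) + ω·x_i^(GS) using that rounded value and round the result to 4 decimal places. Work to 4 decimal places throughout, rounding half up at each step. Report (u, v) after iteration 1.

(0.8572, 0.5357)

Iteration 1:
  u: GS value = (10 - (3)·0.0000) / (7) = 1.4286;  u ← (1−ω)·0.0000 + ω·1.4286 = 0.8572
  v: GS value = (1 - (-3)·0.8572) / (4) = 0.8929;  v ← (1−ω)·0.0000 + ω·0.8929 = 0.5357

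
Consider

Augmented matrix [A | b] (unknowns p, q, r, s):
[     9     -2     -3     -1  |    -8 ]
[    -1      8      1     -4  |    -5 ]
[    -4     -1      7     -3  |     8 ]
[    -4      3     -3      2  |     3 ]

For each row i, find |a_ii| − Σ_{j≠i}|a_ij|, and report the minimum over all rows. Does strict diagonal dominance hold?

-8

row 1: |9| − (2+3+1) = 3
row 2: |8| − (1+1+4) = 2
row 3: |7| − (4+1+3) = -1
row 4: |2| − (4+3+3) = -8
minimum over rows = -8 → not strictly diagonally dominant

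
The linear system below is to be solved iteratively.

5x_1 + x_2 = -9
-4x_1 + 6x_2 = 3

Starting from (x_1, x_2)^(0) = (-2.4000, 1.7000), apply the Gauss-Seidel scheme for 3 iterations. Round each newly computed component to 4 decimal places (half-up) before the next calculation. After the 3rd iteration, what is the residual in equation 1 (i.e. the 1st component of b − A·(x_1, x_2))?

0.0466

Iteration 1:
  x_1 = (-9 - (1)·1.7000) / (5) = -2.1400
  x_2 = (3 - (-4)·-2.1400) / (6) = -0.9267
Iteration 2:
  x_1 = (-9 - (1)·-0.9267) / (5) = -1.6147
  x_2 = (3 - (-4)·-1.6147) / (6) = -0.5765
Iteration 3:
  x_1 = (-9 - (1)·-0.5765) / (5) = -1.6847
  x_2 = (3 - (-4)·-1.6847) / (6) = -0.6231
Residual b − A·x = (0.0466, -0.0002)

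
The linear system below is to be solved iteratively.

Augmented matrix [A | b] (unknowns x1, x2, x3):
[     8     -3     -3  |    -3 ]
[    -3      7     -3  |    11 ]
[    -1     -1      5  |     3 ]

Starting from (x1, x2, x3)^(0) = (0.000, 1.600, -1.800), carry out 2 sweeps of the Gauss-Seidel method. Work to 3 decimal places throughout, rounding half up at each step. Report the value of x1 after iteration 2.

Iteration 1:
  x1 = (-3 - (-3)·1.600 - (-3)·-1.800) / (8) = -0.450
  x2 = (11 - (-3)·-0.450 - (-3)·-1.800) / (7) = 0.607
  x3 = (3 - (-1)·-0.450 - (-1)·0.607) / (5) = 0.631
Iteration 2:
  x1 = (-3 - (-3)·0.607 - (-3)·0.631) / (8) = 0.089
  x2 = (11 - (-3)·0.089 - (-3)·0.631) / (7) = 1.880
  x3 = (3 - (-1)·0.089 - (-1)·1.880) / (5) = 0.994

0.089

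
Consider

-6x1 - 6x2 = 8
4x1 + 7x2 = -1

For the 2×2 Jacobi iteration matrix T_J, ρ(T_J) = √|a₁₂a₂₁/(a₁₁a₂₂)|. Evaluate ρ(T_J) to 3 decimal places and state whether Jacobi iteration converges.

0.756

a₁₂a₂₁/(a₁₁a₂₂) = (-6)·(4) / ((-6)·(7)) = 0.571429
ρ = √|0.571429| = √0.571429 = 0.756
ρ < 1, so Jacobi converges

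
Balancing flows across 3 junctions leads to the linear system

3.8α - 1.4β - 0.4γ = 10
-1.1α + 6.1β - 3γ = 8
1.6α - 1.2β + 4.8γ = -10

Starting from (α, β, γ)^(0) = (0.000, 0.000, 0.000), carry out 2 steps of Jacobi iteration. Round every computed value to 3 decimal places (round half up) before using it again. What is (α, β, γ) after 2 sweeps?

Iteration 1:
  α = (10 - (-1.4)·0.000 - (-0.4)·0.000) / (3.8) = 2.632
  β = (8 - (-1.1)·0.000 - (-3)·0.000) / (6.1) = 1.311
  γ = (-10 - (1.6)·0.000 - (-1.2)·0.000) / (4.8) = -2.083
Iteration 2:
  α = (10 - (-1.4)·1.311 - (-0.4)·-2.083) / (3.8) = 2.895
  β = (8 - (-1.1)·2.632 - (-3)·-2.083) / (6.1) = 0.762
  γ = (-10 - (1.6)·2.632 - (-1.2)·1.311) / (4.8) = -2.633

(2.895, 0.762, -2.633)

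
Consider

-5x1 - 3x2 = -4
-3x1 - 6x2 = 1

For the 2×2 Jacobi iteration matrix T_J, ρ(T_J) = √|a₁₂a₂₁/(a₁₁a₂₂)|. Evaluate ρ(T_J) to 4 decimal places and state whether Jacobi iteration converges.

0.5477

a₁₂a₂₁/(a₁₁a₂₂) = (-3)·(-3) / ((-5)·(-6)) = 0.300000
ρ = √|0.300000| = √0.300000 = 0.5477
ρ < 1, so Jacobi converges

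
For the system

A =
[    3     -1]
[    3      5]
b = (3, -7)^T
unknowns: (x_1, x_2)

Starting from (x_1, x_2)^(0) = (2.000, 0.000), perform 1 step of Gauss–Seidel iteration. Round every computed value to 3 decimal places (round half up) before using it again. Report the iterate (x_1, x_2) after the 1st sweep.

Iteration 1:
  x_1 = (3 - (-1)·0.000) / (3) = 1.000
  x_2 = (-7 - (3)·1.000) / (5) = -2.000

(1.000, -2.000)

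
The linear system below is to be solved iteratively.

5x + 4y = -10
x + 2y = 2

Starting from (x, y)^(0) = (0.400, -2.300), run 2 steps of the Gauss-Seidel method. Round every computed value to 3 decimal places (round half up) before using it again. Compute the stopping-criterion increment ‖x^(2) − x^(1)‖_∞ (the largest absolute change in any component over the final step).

Iteration 1:
  x = (-10 - (4)·-2.300) / (5) = -0.160
  y = (2 - (1)·-0.160) / (2) = 1.080
Iteration 2:
  x = (-10 - (4)·1.080) / (5) = -2.864
  y = (2 - (1)·-2.864) / (2) = 2.432
Change: (-2.704, 1.352) → max |·| = 2.704

2.704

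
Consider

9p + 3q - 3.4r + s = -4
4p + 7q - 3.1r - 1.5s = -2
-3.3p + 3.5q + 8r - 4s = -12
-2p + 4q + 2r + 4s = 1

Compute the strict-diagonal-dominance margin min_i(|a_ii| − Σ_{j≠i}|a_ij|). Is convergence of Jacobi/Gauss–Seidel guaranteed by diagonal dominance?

row 1: |9| − (3+3.4+1) = 1.6
row 2: |7| − (4+3.1+1.5) = -1.6
row 3: |8| − (3.3+3.5+4) = -2.8
row 4: |4| − (2+4+2) = -4
minimum over rows = -4 → not strictly diagonally dominant

-4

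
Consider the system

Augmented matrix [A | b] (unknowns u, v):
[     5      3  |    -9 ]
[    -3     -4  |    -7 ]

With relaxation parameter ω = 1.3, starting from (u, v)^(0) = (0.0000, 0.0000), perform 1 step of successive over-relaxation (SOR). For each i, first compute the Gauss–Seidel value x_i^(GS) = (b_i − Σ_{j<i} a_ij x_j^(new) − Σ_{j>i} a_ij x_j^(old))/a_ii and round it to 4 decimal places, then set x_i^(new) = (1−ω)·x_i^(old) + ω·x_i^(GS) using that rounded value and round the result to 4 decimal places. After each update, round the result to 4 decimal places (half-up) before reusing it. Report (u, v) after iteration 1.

(-2.3400, 4.5565)

Iteration 1:
  u: GS value = (-9 - (3)·0.0000) / (5) = -1.8000;  u ← (1−ω)·0.0000 + ω·-1.8000 = -2.3400
  v: GS value = (-7 - (-3)·-2.3400) / (-4) = 3.5050;  v ← (1−ω)·0.0000 + ω·3.5050 = 4.5565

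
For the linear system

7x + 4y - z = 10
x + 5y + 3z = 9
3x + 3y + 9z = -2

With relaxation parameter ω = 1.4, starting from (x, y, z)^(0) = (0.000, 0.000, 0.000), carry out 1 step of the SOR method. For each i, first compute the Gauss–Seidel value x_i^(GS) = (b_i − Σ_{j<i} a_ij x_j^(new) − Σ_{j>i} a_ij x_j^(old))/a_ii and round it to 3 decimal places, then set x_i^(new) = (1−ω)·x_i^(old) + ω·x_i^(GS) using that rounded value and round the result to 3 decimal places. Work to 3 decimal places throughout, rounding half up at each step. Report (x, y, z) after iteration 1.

(2.001, 1.960, -2.160)

Iteration 1:
  x: GS value = (10 - (4)·0.000 - (-1)·0.000) / (7) = 1.429;  x ← (1−ω)·0.000 + ω·1.429 = 2.001
  y: GS value = (9 - (1)·2.001 - (3)·0.000) / (5) = 1.400;  y ← (1−ω)·0.000 + ω·1.400 = 1.960
  z: GS value = (-2 - (3)·2.001 - (3)·1.960) / (9) = -1.543;  z ← (1−ω)·0.000 + ω·-1.543 = -2.160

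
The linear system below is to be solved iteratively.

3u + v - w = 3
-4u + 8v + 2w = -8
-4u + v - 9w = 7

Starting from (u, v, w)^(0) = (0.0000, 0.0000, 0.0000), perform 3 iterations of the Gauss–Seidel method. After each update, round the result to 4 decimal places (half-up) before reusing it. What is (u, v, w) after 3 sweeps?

(0.7229, -0.3532, -1.1383)

Iteration 1:
  u = (3 - (1)·0.0000 - (-1)·0.0000) / (3) = 1.0000
  v = (-8 - (-4)·1.0000 - (2)·0.0000) / (8) = -0.5000
  w = (7 - (-4)·1.0000 - (1)·-0.5000) / (-9) = -1.2778
Iteration 2:
  u = (3 - (1)·-0.5000 - (-1)·-1.2778) / (3) = 0.7407
  v = (-8 - (-4)·0.7407 - (2)·-1.2778) / (8) = -0.3102
  w = (7 - (-4)·0.7407 - (1)·-0.3102) / (-9) = -1.1414
Iteration 3:
  u = (3 - (1)·-0.3102 - (-1)·-1.1414) / (3) = 0.7229
  v = (-8 - (-4)·0.7229 - (2)·-1.1414) / (8) = -0.3532
  w = (7 - (-4)·0.7229 - (1)·-0.3532) / (-9) = -1.1383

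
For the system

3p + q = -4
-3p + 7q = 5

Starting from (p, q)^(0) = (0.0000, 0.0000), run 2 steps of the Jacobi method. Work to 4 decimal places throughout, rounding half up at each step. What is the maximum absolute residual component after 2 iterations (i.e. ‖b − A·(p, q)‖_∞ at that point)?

Iteration 1:
  p = (-4 - (1)·0.0000) / (3) = -1.3333
  q = (5 - (-3)·0.0000) / (7) = 0.7143
Iteration 2:
  p = (-4 - (1)·0.7143) / (3) = -1.5714
  q = (5 - (-3)·-1.3333) / (7) = 0.1429
Residual b − A·x = (0.5713, -0.7145); ∞-norm = 0.7145

0.7145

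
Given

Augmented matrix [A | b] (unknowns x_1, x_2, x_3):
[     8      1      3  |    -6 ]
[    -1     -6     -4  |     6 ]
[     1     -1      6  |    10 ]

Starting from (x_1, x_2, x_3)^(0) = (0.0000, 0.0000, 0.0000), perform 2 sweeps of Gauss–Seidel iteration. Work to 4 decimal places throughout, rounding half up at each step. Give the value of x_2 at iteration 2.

Iteration 1:
  x_1 = (-6 - (1)·0.0000 - (3)·0.0000) / (8) = -0.7500
  x_2 = (6 - (-1)·-0.7500 - (-4)·0.0000) / (-6) = -0.8750
  x_3 = (10 - (1)·-0.7500 - (-1)·-0.8750) / (6) = 1.6458
Iteration 2:
  x_1 = (-6 - (1)·-0.8750 - (3)·1.6458) / (8) = -1.2578
  x_2 = (6 - (-1)·-1.2578 - (-4)·1.6458) / (-6) = -1.8876
  x_3 = (10 - (1)·-1.2578 - (-1)·-1.8876) / (6) = 1.5617

-1.8876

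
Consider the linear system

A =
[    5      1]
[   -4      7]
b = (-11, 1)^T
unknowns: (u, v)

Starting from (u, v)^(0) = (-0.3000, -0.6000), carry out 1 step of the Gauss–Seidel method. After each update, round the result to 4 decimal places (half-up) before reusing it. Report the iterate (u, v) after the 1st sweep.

(-2.0800, -1.0457)

Iteration 1:
  u = (-11 - (1)·-0.6000) / (5) = -2.0800
  v = (1 - (-4)·-2.0800) / (7) = -1.0457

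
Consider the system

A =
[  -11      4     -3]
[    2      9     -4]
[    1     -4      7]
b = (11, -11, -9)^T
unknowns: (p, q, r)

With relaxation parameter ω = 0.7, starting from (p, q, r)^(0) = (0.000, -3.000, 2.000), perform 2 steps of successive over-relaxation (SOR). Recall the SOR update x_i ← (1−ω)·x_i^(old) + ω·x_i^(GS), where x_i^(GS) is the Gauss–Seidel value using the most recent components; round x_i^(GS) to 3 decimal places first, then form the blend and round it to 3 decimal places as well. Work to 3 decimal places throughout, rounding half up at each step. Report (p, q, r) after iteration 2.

(-1.382, -1.036, -1.312)

Iteration 1:
  p: GS value = (11 - (4)·-3.000 - (-3)·2.000) / (-11) = -2.636;  p ← (1−ω)·0.000 + ω·-2.636 = -1.845
  q: GS value = (-11 - (2)·-1.845 - (-4)·2.000) / (9) = 0.077;  q ← (1−ω)·-3.000 + ω·0.077 = -0.846
  r: GS value = (-9 - (1)·-1.845 - (-4)·-0.846) / (7) = -1.506;  r ← (1−ω)·2.000 + ω·-1.506 = -0.454
Iteration 2:
  p: GS value = (11 - (4)·-0.846 - (-3)·-0.454) / (-11) = -1.184;  p ← (1−ω)·-1.845 + ω·-1.184 = -1.382
  q: GS value = (-11 - (2)·-1.382 - (-4)·-0.454) / (9) = -1.117;  q ← (1−ω)·-0.846 + ω·-1.117 = -1.036
  r: GS value = (-9 - (1)·-1.382 - (-4)·-1.036) / (7) = -1.680;  r ← (1−ω)·-0.454 + ω·-1.680 = -1.312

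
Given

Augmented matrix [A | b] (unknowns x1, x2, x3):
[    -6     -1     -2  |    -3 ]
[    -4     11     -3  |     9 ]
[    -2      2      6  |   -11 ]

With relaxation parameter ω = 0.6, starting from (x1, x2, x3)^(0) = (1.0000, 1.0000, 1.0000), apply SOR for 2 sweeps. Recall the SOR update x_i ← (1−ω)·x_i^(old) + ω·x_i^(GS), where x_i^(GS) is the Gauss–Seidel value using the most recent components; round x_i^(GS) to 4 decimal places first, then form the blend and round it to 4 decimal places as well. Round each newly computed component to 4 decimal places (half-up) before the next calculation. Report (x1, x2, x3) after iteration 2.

Iteration 1:
  x1: GS value = (-3 - (-1)·1.0000 - (-2)·1.0000) / (-6) = 0.0000;  x1 ← (1−ω)·1.0000 + ω·0.0000 = 0.4000
  x2: GS value = (9 - (-4)·0.4000 - (-3)·1.0000) / (11) = 1.2364;  x2 ← (1−ω)·1.0000 + ω·1.2364 = 1.1418
  x3: GS value = (-11 - (-2)·0.4000 - (2)·1.1418) / (6) = -2.0806;  x3 ← (1−ω)·1.0000 + ω·-2.0806 = -0.8484
Iteration 2:
  x1: GS value = (-3 - (-1)·1.1418 - (-2)·-0.8484) / (-6) = 0.5925;  x1 ← (1−ω)·0.4000 + ω·0.5925 = 0.5155
  x2: GS value = (9 - (-4)·0.5155 - (-3)·-0.8484) / (11) = 0.7743;  x2 ← (1−ω)·1.1418 + ω·0.7743 = 0.9213
  x3: GS value = (-11 - (-2)·0.5155 - (2)·0.9213) / (6) = -1.9686;  x3 ← (1−ω)·-0.8484 + ω·-1.9686 = -1.5205

(0.5155, 0.9213, -1.5205)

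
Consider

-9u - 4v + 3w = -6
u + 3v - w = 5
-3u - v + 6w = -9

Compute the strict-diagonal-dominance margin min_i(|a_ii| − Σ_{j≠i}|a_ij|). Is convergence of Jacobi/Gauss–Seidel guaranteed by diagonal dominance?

row 1: |-9| − (4+3) = 2
row 2: |3| − (1+1) = 1
row 3: |6| − (3+1) = 2
minimum over rows = 1 → strictly diagonally dominant (convergence guaranteed)

1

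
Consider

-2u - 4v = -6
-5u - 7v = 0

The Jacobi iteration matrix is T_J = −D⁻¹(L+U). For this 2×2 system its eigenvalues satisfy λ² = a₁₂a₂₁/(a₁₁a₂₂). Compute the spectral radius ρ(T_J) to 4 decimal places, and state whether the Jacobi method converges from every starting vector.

1.1952

a₁₂a₂₁/(a₁₁a₂₂) = (-4)·(-5) / ((-2)·(-7)) = 1.428571
ρ = √|1.428571| = √1.428571 = 1.1952
ρ > 1, so Jacobi diverges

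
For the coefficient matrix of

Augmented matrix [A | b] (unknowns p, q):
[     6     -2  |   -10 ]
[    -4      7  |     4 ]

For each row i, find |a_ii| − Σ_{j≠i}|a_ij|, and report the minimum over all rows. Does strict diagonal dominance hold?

3

row 1: |6| − (2) = 4
row 2: |7| − (4) = 3
minimum over rows = 3 → strictly diagonally dominant (convergence guaranteed)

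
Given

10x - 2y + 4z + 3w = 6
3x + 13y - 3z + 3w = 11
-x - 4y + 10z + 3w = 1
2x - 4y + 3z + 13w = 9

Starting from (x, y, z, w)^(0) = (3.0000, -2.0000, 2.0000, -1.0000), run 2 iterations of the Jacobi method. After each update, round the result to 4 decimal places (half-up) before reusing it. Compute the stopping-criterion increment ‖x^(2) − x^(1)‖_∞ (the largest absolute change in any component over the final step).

Iteration 1:
  x = (6 - (-2)·-2.0000 - (4)·2.0000 - (3)·-1.0000) / (10) = -0.3000
  y = (11 - (3)·3.0000 - (-3)·2.0000 - (3)·-1.0000) / (13) = 0.8462
  z = (1 - (-1)·3.0000 - (-4)·-2.0000 - (3)·-1.0000) / (10) = -0.1000
  w = (9 - (2)·3.0000 - (-4)·-2.0000 - (3)·2.0000) / (13) = -0.8462
Iteration 2:
  x = (6 - (-2)·0.8462 - (4)·-0.1000 - (3)·-0.8462) / (10) = 1.0631
  y = (11 - (3)·-0.3000 - (-3)·-0.1000 - (3)·-0.8462) / (13) = 1.0876
  z = (1 - (-1)·-0.3000 - (-4)·0.8462 - (3)·-0.8462) / (10) = 0.6623
  w = (9 - (2)·-0.3000 - (-4)·0.8462 - (3)·-0.1000) / (13) = 1.0219
Change: (1.3631, 0.2414, 0.7623, 1.8681) → max |·| = 1.8681

1.8681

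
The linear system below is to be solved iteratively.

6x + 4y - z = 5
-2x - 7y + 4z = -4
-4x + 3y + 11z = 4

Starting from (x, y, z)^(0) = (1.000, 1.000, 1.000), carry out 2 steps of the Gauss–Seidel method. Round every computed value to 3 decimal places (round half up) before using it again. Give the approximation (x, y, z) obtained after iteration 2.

Iteration 1:
  x = (5 - (4)·1.000 - (-1)·1.000) / (6) = 0.333
  y = (-4 - (-2)·0.333 - (4)·1.000) / (-7) = 1.048
  z = (4 - (-4)·0.333 - (3)·1.048) / (11) = 0.199
Iteration 2:
  x = (5 - (4)·1.048 - (-1)·0.199) / (6) = 0.168
  y = (-4 - (-2)·0.168 - (4)·0.199) / (-7) = 0.637
  z = (4 - (-4)·0.168 - (3)·0.637) / (11) = 0.251

(0.168, 0.637, 0.251)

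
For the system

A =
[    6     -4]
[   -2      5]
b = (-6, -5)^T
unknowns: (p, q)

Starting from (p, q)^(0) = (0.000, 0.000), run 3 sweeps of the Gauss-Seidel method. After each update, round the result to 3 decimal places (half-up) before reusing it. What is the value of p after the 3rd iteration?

-2.182

Iteration 1:
  p = (-6 - (-4)·0.000) / (6) = -1.000
  q = (-5 - (-2)·-1.000) / (5) = -1.400
Iteration 2:
  p = (-6 - (-4)·-1.400) / (6) = -1.933
  q = (-5 - (-2)·-1.933) / (5) = -1.773
Iteration 3:
  p = (-6 - (-4)·-1.773) / (6) = -2.182
  q = (-5 - (-2)·-2.182) / (5) = -1.873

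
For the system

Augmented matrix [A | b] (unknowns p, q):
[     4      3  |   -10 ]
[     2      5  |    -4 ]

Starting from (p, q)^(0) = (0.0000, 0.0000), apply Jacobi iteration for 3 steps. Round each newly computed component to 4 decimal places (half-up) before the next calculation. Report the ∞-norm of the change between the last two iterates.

Iteration 1:
  p = (-10 - (3)·0.0000) / (4) = -2.5000
  q = (-4 - (2)·0.0000) / (5) = -0.8000
Iteration 2:
  p = (-10 - (3)·-0.8000) / (4) = -1.9000
  q = (-4 - (2)·-2.5000) / (5) = 0.2000
Iteration 3:
  p = (-10 - (3)·0.2000) / (4) = -2.6500
  q = (-4 - (2)·-1.9000) / (5) = -0.0400
Change: (-0.7500, -0.2400) → max |·| = 0.7500

0.7500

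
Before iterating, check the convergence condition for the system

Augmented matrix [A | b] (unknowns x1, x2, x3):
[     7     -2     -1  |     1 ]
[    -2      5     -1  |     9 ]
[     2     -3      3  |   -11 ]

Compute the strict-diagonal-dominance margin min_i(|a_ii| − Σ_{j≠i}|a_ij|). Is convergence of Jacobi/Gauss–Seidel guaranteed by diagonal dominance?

-2

row 1: |7| − (2+1) = 4
row 2: |5| − (2+1) = 2
row 3: |3| − (2+3) = -2
minimum over rows = -2 → not strictly diagonally dominant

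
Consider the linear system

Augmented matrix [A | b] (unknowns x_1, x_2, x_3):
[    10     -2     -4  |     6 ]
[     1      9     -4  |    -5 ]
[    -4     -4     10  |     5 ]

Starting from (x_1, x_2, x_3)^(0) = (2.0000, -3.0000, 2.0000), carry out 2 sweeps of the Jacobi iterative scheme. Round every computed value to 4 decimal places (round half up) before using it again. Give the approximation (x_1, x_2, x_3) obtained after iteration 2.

(0.6622, -0.6000, 0.8644)

Iteration 1:
  x_1 = (6 - (-2)·-3.0000 - (-4)·2.0000) / (10) = 0.8000
  x_2 = (-5 - (1)·2.0000 - (-4)·2.0000) / (9) = 0.1111
  x_3 = (5 - (-4)·2.0000 - (-4)·-3.0000) / (10) = 0.1000
Iteration 2:
  x_1 = (6 - (-2)·0.1111 - (-4)·0.1000) / (10) = 0.6622
  x_2 = (-5 - (1)·0.8000 - (-4)·0.1000) / (9) = -0.6000
  x_3 = (5 - (-4)·0.8000 - (-4)·0.1111) / (10) = 0.8644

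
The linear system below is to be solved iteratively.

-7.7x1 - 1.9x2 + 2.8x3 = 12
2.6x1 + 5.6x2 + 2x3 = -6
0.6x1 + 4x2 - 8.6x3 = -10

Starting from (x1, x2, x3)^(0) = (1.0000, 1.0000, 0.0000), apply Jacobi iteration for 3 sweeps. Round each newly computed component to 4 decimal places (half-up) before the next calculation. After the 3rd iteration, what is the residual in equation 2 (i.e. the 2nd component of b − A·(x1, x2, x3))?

0.9256

Iteration 1:
  x1 = (12 - (-1.9)·1.0000 - (2.8)·0.0000) / (-7.7) = -1.8052
  x2 = (-6 - (2.6)·1.0000 - (2)·0.0000) / (5.6) = -1.5357
  x3 = (-10 - (0.6)·1.0000 - (4)·1.0000) / (-8.6) = 1.6977
Iteration 2:
  x1 = (12 - (-1.9)·-1.5357 - (2.8)·1.6977) / (-7.7) = -0.5622
  x2 = (-6 - (2.6)·-1.8052 - (2)·1.6977) / (5.6) = -0.8396
  x3 = (-10 - (0.6)·-1.8052 - (4)·-1.5357) / (-8.6) = 0.3226
Iteration 3:
  x1 = (12 - (-1.9)·-0.8396 - (2.8)·0.3226) / (-7.7) = -1.2340
  x2 = (-6 - (2.6)·-0.5622 - (2)·0.3226) / (5.6) = -0.9256
  x3 = (-10 - (0.6)·-0.5622 - (4)·-0.8396) / (-8.6) = 0.7331
Residual b − A·x = (-1.3131, 0.9256, 0.7475)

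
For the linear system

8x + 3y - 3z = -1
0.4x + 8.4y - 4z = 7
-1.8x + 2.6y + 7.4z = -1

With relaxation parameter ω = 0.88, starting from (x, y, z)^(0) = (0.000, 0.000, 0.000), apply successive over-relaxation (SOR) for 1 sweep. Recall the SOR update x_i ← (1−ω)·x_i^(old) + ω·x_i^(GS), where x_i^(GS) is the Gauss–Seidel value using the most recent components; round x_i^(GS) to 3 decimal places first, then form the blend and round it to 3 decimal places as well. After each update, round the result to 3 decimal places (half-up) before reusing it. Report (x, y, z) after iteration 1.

(-0.110, 0.738, -0.370)

Iteration 1:
  x: GS value = (-1 - (3)·0.000 - (-3)·0.000) / (8) = -0.125;  x ← (1−ω)·0.000 + ω·-0.125 = -0.110
  y: GS value = (7 - (0.4)·-0.110 - (-4)·0.000) / (8.4) = 0.839;  y ← (1−ω)·0.000 + ω·0.839 = 0.738
  z: GS value = (-1 - (-1.8)·-0.110 - (2.6)·0.738) / (7.4) = -0.421;  z ← (1−ω)·0.000 + ω·-0.421 = -0.370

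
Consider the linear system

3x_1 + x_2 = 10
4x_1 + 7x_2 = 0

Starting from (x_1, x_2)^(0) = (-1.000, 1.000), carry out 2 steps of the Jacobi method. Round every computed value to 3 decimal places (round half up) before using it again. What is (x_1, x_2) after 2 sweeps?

Iteration 1:
  x_1 = (10 - (1)·1.000) / (3) = 3.000
  x_2 = (0 - (4)·-1.000) / (7) = 0.571
Iteration 2:
  x_1 = (10 - (1)·0.571) / (3) = 3.143
  x_2 = (0 - (4)·3.000) / (7) = -1.714

(3.143, -1.714)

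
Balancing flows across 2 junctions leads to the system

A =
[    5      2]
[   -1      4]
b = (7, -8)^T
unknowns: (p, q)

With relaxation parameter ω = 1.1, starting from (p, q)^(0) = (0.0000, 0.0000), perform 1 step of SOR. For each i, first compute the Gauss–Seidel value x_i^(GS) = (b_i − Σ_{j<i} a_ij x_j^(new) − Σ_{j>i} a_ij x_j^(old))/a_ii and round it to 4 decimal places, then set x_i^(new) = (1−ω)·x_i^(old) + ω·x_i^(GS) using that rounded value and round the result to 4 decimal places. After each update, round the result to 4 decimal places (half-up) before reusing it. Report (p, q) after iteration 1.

(1.5400, -1.7765)

Iteration 1:
  p: GS value = (7 - (2)·0.0000) / (5) = 1.4000;  p ← (1−ω)·0.0000 + ω·1.4000 = 1.5400
  q: GS value = (-8 - (-1)·1.5400) / (4) = -1.6150;  q ← (1−ω)·0.0000 + ω·-1.6150 = -1.7765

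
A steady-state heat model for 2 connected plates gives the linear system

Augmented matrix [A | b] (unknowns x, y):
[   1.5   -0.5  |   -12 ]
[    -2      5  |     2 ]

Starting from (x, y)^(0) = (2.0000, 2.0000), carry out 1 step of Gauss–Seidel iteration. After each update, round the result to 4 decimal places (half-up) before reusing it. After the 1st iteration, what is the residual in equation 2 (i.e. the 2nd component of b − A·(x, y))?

Iteration 1:
  x = (-12 - (-0.5)·2.0000) / (1.5) = -7.3333
  y = (2 - (-2)·-7.3333) / (5) = -2.5333
Residual b − A·x = (-2.2667, -0.0001)

-0.0001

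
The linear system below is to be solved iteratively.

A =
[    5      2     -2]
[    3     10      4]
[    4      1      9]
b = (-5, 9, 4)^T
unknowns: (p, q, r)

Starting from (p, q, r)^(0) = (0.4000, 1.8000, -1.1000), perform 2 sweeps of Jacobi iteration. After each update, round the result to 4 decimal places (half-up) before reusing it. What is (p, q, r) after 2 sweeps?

(-1.4613, 1.5213, 1.2689)

Iteration 1:
  p = (-5 - (2)·1.8000 - (-2)·-1.1000) / (5) = -2.1600
  q = (9 - (3)·0.4000 - (4)·-1.1000) / (10) = 1.2200
  r = (4 - (4)·0.4000 - (1)·1.8000) / (9) = 0.0667
Iteration 2:
  p = (-5 - (2)·1.2200 - (-2)·0.0667) / (5) = -1.4613
  q = (9 - (3)·-2.1600 - (4)·0.0667) / (10) = 1.5213
  r = (4 - (4)·-2.1600 - (1)·1.2200) / (9) = 1.2689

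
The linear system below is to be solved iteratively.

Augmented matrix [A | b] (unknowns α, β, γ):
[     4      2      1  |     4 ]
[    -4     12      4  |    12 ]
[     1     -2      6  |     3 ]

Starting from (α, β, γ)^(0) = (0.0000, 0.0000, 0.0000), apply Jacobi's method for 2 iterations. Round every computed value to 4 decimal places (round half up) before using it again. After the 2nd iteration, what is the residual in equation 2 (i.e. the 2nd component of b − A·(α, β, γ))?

-3.1672

Iteration 1:
  α = (4 - (2)·0.0000 - (1)·0.0000) / (4) = 1.0000
  β = (12 - (-4)·0.0000 - (4)·0.0000) / (12) = 1.0000
  γ = (3 - (1)·0.0000 - (-2)·0.0000) / (6) = 0.5000
Iteration 2:
  α = (4 - (2)·1.0000 - (1)·0.5000) / (4) = 0.3750
  β = (12 - (-4)·1.0000 - (4)·0.5000) / (12) = 1.1667
  γ = (3 - (1)·1.0000 - (-2)·1.0000) / (6) = 0.6667
Residual b − A·x = (-0.5001, -3.1672, 0.9582)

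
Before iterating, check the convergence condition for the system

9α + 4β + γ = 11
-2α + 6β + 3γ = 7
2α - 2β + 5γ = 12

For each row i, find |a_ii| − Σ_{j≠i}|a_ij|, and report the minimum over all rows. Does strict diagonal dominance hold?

1

row 1: |9| − (4+1) = 4
row 2: |6| − (2+3) = 1
row 3: |5| − (2+2) = 1
minimum over rows = 1 → strictly diagonally dominant (convergence guaranteed)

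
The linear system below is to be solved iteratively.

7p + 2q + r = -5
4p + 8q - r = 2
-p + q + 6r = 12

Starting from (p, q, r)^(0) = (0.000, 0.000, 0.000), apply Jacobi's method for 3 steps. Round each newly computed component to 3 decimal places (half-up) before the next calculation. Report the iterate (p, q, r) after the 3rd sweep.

Iteration 1:
  p = (-5 - (2)·0.000 - (1)·0.000) / (7) = -0.714
  q = (2 - (4)·0.000 - (-1)·0.000) / (8) = 0.250
  r = (12 - (-1)·0.000 - (1)·0.000) / (6) = 2.000
Iteration 2:
  p = (-5 - (2)·0.250 - (1)·2.000) / (7) = -1.071
  q = (2 - (4)·-0.714 - (-1)·2.000) / (8) = 0.857
  r = (12 - (-1)·-0.714 - (1)·0.250) / (6) = 1.839
Iteration 3:
  p = (-5 - (2)·0.857 - (1)·1.839) / (7) = -1.222
  q = (2 - (4)·-1.071 - (-1)·1.839) / (8) = 1.015
  r = (12 - (-1)·-1.071 - (1)·0.857) / (6) = 1.679

(-1.222, 1.015, 1.679)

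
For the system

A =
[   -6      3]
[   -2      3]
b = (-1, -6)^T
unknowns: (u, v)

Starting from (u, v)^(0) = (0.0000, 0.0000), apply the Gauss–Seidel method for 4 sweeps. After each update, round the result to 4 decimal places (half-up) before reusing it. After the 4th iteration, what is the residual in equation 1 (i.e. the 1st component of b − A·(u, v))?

Iteration 1:
  u = (-1 - (3)·0.0000) / (-6) = 0.1667
  v = (-6 - (-2)·0.1667) / (3) = -1.8889
Iteration 2:
  u = (-1 - (3)·-1.8889) / (-6) = -0.7778
  v = (-6 - (-2)·-0.7778) / (3) = -2.5185
Iteration 3:
  u = (-1 - (3)·-2.5185) / (-6) = -1.0926
  v = (-6 - (-2)·-1.0926) / (3) = -2.7284
Iteration 4:
  u = (-1 - (3)·-2.7284) / (-6) = -1.1975
  v = (-6 - (-2)·-1.1975) / (3) = -2.7983
Residual b − A·x = (0.2099, -0.0001)

0.2099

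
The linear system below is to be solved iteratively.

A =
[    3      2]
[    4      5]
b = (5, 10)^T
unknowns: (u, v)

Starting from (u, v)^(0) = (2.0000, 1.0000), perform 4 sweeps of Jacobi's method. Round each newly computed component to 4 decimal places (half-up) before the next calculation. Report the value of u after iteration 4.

1.0800

Iteration 1:
  u = (5 - (2)·1.0000) / (3) = 1.0000
  v = (10 - (4)·2.0000) / (5) = 0.4000
Iteration 2:
  u = (5 - (2)·0.4000) / (3) = 1.4000
  v = (10 - (4)·1.0000) / (5) = 1.2000
Iteration 3:
  u = (5 - (2)·1.2000) / (3) = 0.8667
  v = (10 - (4)·1.4000) / (5) = 0.8800
Iteration 4:
  u = (5 - (2)·0.8800) / (3) = 1.0800
  v = (10 - (4)·0.8667) / (5) = 1.3066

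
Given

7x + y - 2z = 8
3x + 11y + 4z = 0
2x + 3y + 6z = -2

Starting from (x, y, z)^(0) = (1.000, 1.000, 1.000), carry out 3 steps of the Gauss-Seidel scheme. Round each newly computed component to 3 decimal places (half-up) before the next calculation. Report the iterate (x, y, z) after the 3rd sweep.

(0.986, -0.040, -0.642)

Iteration 1:
  x = (8 - (1)·1.000 - (-2)·1.000) / (7) = 1.286
  y = (0 - (3)·1.286 - (4)·1.000) / (11) = -0.714
  z = (-2 - (2)·1.286 - (3)·-0.714) / (6) = -0.405
Iteration 2:
  x = (8 - (1)·-0.714 - (-2)·-0.405) / (7) = 1.129
  y = (0 - (3)·1.129 - (4)·-0.405) / (11) = -0.161
  z = (-2 - (2)·1.129 - (3)·-0.161) / (6) = -0.629
Iteration 3:
  x = (8 - (1)·-0.161 - (-2)·-0.629) / (7) = 0.986
  y = (0 - (3)·0.986 - (4)·-0.629) / (11) = -0.040
  z = (-2 - (2)·0.986 - (3)·-0.040) / (6) = -0.642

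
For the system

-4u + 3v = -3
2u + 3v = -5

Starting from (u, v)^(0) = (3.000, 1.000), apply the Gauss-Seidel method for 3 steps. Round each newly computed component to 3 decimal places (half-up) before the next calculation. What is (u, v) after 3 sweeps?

(0.125, -1.750)

Iteration 1:
  u = (-3 - (3)·1.000) / (-4) = 1.500
  v = (-5 - (2)·1.500) / (3) = -2.667
Iteration 2:
  u = (-3 - (3)·-2.667) / (-4) = -1.250
  v = (-5 - (2)·-1.250) / (3) = -0.833
Iteration 3:
  u = (-3 - (3)·-0.833) / (-4) = 0.125
  v = (-5 - (2)·0.125) / (3) = -1.750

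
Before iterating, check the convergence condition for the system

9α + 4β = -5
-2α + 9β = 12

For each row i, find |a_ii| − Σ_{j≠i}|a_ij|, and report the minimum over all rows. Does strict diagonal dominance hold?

row 1: |9| − (4) = 5
row 2: |9| − (2) = 7
minimum over rows = 5 → strictly diagonally dominant (convergence guaranteed)

5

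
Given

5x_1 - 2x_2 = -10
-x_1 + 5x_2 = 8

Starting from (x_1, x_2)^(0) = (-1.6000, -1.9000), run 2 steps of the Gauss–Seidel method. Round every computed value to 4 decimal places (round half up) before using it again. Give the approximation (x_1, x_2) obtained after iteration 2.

(-1.5808, 1.2838)

Iteration 1:
  x_1 = (-10 - (-2)·-1.9000) / (5) = -2.7600
  x_2 = (8 - (-1)·-2.7600) / (5) = 1.0480
Iteration 2:
  x_1 = (-10 - (-2)·1.0480) / (5) = -1.5808
  x_2 = (8 - (-1)·-1.5808) / (5) = 1.2838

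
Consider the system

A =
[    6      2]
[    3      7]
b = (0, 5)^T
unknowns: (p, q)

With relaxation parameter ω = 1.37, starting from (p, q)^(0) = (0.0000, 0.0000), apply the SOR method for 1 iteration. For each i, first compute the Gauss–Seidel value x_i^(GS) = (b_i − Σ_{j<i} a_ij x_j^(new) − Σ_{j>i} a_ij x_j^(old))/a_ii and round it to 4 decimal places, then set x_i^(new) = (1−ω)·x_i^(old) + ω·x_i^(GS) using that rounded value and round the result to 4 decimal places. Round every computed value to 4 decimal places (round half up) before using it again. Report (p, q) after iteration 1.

Iteration 1:
  p: GS value = (0 - (2)·0.0000) / (6) = 0.0000;  p ← (1−ω)·0.0000 + ω·0.0000 = 0.0000
  q: GS value = (5 - (3)·0.0000) / (7) = 0.7143;  q ← (1−ω)·0.0000 + ω·0.7143 = 0.9786

(0.0000, 0.9786)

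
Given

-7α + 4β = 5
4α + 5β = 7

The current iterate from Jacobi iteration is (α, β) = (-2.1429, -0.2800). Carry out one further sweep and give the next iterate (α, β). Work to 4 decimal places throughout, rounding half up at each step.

(-0.8743, 3.1143)

One sweep:
  α = (5 - (4)·-0.2800) / (-7) = -0.8743
  β = (7 - (4)·-2.1429) / (5) = 3.1143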